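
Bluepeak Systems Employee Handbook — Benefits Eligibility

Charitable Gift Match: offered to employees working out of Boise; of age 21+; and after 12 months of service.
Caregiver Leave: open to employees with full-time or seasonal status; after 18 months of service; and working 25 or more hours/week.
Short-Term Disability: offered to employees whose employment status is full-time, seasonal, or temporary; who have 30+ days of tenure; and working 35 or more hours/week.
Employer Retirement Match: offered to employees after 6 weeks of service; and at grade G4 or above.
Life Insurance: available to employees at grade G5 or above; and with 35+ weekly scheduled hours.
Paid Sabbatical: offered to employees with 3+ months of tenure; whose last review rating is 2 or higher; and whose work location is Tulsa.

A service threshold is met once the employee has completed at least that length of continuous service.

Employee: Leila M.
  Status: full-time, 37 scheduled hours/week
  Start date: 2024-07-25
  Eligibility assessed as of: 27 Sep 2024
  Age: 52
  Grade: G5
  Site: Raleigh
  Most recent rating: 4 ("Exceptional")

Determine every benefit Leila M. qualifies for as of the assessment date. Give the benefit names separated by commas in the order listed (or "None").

Short-Term Disability, Employer Retirement Match, Life Insurance

Service from 2024-07-25 to 27 Sep 2024: 64 days.
Charitable Gift Match — site Raleigh ✗ (not Boise) → not eligible.
Caregiver Leave — status full-time ✓; service 64 days < 18 months (≈540 days) ✗ → not eligible.
Short-Term Disability — status full-time ✓; service 64 days ≥ 30 days ✓; 37 hrs/wk ≥ 35 ✓ → eligible.
Employer Retirement Match — service 64 days ≥ 6 weeks (≈42 days) ✓; grade G5 ≥ G4 ✓ → eligible.
Life Insurance — grade G5 ≥ G5 ✓; 37 hrs/wk ≥ 35 ✓ → eligible.
Paid Sabbatical — service 64 days < 3 months (≈90 days) ✗ → not eligible.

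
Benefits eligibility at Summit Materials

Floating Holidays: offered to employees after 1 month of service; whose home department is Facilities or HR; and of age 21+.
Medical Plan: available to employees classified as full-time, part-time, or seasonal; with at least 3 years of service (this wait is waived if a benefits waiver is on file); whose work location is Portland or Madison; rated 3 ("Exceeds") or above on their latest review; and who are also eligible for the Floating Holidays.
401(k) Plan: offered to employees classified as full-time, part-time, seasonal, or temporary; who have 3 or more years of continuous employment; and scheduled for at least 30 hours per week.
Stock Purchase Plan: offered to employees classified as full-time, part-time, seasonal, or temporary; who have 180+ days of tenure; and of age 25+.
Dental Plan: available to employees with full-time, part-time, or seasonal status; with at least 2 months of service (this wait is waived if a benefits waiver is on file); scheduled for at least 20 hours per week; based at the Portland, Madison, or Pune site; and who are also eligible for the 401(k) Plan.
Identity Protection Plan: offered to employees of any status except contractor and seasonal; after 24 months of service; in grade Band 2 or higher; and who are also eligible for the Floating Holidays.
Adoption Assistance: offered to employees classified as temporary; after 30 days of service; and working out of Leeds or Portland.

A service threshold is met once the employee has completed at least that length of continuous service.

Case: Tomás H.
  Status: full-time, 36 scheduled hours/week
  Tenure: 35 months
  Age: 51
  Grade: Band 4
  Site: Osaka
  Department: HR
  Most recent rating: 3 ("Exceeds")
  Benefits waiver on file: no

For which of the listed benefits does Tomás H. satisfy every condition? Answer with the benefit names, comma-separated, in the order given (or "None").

Floating Holidays, Stock Purchase Plan, Identity Protection Plan

Floating Holidays — service 35 months ≥ 1 month ✓; dept HR ✓; age 51 ≥ 21 ✓ → eligible.
Medical Plan — status full-time ✓; no waiver, service 35 months < 3 years (≈1095 days) ✗ → not eligible.
401(k) Plan — status full-time ✓; service 35 months < 3 years (≈1095 days) ✗ → not eligible.
Stock Purchase Plan — status full-time ✓; service 35 months ≥ 180 days ✓; age 51 ≥ 25 ✓ → eligible.
Dental Plan — status full-time ✓; no waiver, service 35 months ≥ 2 months ✓; 36 hrs/wk ≥ 20 ✓; site Osaka ✗ (not Portland, Madison, or Pune) → not eligible.
Identity Protection Plan — status full-time ✓ (not excluded); service 35 months ≥ 24 months ✓; grade Band 4 ≥ Band 2 ✓; eligible for Floating Holidays ✓ → eligible.
Adoption Assistance — status full-time ✗ (requires temporary) → not eligible.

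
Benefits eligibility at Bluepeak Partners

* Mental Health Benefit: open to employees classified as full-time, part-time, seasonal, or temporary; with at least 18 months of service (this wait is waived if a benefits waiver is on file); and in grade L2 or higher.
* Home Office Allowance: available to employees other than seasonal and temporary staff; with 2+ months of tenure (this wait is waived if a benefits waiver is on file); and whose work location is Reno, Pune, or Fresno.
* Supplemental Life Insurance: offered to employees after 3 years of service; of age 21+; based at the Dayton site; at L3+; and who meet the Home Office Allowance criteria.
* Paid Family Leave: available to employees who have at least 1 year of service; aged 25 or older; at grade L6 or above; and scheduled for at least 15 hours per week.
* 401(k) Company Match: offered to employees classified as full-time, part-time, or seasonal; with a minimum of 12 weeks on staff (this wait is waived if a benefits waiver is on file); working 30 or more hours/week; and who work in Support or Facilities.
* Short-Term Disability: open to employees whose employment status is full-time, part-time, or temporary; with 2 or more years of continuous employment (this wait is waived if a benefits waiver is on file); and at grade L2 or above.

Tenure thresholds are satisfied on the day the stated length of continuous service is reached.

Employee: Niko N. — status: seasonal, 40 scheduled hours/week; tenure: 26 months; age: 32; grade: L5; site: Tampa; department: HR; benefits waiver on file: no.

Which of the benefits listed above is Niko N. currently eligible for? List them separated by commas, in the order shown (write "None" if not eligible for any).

Mental Health Benefit

Mental Health Benefit — status seasonal ✓; no waiver, service 26 months ≥ 18 months ✓; grade L5 ≥ L2 ✓ → eligible.
Home Office Allowance — status seasonal ✗ (excluded) → not eligible.
Supplemental Life Insurance — service 26 months < 3 years (≈1095 days) ✗ → not eligible.
Paid Family Leave — service 26 months ≥ 1 year (≈365 days) ✓; age 32 ≥ 25 ✓; grade L5 < L6 ✗ → not eligible.
401(k) Company Match — status seasonal ✓; no waiver, service 26 months ≥ 12 weeks (≈84 days) ✓; 40 hrs/wk ≥ 30 ✓; dept HR ✗ → not eligible.
Short-Term Disability — status seasonal ✗ (requires full-time, part-time, or temporary) → not eligible.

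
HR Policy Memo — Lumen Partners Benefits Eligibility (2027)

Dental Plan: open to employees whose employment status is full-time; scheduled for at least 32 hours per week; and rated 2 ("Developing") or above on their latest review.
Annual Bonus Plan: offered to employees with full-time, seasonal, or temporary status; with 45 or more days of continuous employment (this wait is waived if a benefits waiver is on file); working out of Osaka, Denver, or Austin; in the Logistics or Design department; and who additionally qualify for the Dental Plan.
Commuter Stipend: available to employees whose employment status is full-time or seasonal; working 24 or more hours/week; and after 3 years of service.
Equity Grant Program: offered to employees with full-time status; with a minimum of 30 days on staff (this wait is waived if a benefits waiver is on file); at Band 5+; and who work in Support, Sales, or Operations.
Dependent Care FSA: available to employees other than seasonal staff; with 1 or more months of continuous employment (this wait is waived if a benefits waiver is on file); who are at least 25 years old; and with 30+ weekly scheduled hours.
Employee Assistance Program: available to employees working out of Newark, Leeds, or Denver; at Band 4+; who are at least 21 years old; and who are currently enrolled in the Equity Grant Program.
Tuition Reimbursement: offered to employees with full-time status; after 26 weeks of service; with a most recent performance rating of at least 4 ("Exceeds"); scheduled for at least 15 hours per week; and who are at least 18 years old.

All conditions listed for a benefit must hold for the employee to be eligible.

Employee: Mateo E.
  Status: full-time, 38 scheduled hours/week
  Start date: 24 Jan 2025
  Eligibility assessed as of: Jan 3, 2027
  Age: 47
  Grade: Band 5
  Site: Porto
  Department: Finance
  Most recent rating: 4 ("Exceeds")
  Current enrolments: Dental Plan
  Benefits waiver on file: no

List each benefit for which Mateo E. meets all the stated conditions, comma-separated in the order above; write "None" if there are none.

Service from 24 Jan 2025 to Jan 3, 2027: 709 days.
Dental Plan — status full-time ✓; 38 hrs/wk ≥ 32 ✓; rating 4 ≥ 2 ✓ → eligible.
Annual Bonus Plan — status full-time ✓; no waiver, service 709 days ≥ 45 days ✓; site Porto ✗ (not Osaka, Denver, or Austin) → not eligible.
Commuter Stipend — status full-time ✓; 38 hrs/wk ≥ 24 ✓; service 709 days < 3 years (≈1095 days) ✗ → not eligible.
Equity Grant Program — status full-time ✓; no waiver, service 709 days ≥ 30 days ✓; grade Band 5 ≥ Band 5 ✓; dept Finance ✗ → not eligible.
Dependent Care FSA — status full-time ✓ (not excluded); no waiver, service 709 days ≥ 1 month (≈30 days) ✓; age 47 ≥ 25 ✓; 38 hrs/wk ≥ 30 ✓ → eligible.
Employee Assistance Program — site Porto ✗ (not Newark, Leeds, or Denver) → not eligible.
Tuition Reimbursement — status full-time ✓; service 709 days ≥ 26 weeks (≈182 days) ✓; rating 4 ≥ 4 ✓; 38 hrs/wk ≥ 15 ✓; age 47 ≥ 18 ✓ → eligible.

Dental Plan, Dependent Care FSA, Tuition Reimbursement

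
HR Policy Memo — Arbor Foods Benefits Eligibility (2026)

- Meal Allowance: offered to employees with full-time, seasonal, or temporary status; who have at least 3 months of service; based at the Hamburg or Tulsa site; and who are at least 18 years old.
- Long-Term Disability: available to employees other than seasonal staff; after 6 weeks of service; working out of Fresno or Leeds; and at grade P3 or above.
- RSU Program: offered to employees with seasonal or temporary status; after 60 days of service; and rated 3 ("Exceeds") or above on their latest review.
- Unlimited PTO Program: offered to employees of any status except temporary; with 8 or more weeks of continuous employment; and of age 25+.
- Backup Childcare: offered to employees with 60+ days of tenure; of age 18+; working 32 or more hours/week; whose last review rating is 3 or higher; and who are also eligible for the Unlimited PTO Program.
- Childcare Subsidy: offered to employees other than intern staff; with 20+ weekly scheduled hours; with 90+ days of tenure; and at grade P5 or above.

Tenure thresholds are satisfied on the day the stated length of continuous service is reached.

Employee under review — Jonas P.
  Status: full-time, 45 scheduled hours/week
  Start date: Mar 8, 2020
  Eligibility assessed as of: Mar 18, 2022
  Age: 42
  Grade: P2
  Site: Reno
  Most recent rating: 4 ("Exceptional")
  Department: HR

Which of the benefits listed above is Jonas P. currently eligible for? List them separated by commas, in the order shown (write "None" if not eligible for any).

Unlimited PTO Program, Backup Childcare

Service from Mar 8, 2020 to Mar 18, 2022: 740 days.
Meal Allowance — status full-time ✓; service 740 days ≥ 3 months (≈90 days) ✓; site Reno ✗ (not Hamburg or Tulsa) → not eligible.
Long-Term Disability — status full-time ✓ (not excluded); service 740 days ≥ 6 weeks (≈42 days) ✓; site Reno ✗ (not Fresno or Leeds) → not eligible.
RSU Program — status full-time ✗ (requires seasonal or temporary) → not eligible.
Unlimited PTO Program — status full-time ✓ (not excluded); service 740 days ≥ 8 weeks (≈56 days) ✓; age 42 ≥ 25 ✓ → eligible.
Backup Childcare — service 740 days ≥ 60 days ✓; age 42 ≥ 18 ✓; 45 hrs/wk ≥ 32 ✓; rating 4 ≥ 3 ✓; eligible for Unlimited PTO Program ✓ → eligible.
Childcare Subsidy — status full-time ✓ (not excluded); 45 hrs/wk ≥ 20 ✓; service 740 days ≥ 90 days ✓; grade P2 < P5 ✗ → not eligible.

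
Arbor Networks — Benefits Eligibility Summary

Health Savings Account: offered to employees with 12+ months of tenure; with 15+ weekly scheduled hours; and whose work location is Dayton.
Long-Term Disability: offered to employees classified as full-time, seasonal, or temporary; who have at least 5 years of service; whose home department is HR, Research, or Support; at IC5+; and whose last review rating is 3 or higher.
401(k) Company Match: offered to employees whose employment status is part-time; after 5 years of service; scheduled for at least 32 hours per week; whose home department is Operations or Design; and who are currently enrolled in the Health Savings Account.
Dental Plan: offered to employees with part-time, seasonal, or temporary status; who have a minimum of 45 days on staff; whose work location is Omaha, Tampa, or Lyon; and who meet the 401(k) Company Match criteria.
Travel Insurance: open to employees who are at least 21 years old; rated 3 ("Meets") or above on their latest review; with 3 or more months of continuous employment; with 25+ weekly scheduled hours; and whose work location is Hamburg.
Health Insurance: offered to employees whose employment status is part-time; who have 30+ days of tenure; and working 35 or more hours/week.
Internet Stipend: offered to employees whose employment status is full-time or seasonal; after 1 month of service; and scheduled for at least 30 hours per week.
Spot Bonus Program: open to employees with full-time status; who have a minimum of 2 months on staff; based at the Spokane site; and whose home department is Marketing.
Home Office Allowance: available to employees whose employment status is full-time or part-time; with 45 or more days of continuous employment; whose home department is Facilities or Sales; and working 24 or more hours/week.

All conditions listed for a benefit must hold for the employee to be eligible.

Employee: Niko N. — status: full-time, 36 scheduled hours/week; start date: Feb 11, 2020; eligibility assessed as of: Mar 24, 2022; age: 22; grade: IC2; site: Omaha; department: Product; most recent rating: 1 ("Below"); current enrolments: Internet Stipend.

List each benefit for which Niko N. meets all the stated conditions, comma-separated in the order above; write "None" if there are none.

Service from Feb 11, 2020 to Mar 24, 2022: 772 days.
Health Savings Account — service 772 days ≥ 12 months (≈360 days) ✓; 36 hrs/wk ≥ 15 ✓; site Omaha ✗ (not Dayton) → not eligible.
Long-Term Disability — status full-time ✓; service 772 days < 5 years (≈1825 days) ✗ → not eligible.
401(k) Company Match — status full-time ✗ (requires part-time) → not eligible.
Dental Plan — status full-time ✗ (requires part-time, seasonal, or temporary) → not eligible.
Travel Insurance — age 22 ≥ 21 ✓; rating 1 < 3 ✗ → not eligible.
Health Insurance — status full-time ✗ (requires part-time) → not eligible.
Internet Stipend — status full-time ✓; service 772 days ≥ 1 month (≈30 days) ✓; 36 hrs/wk ≥ 30 ✓ → eligible.
Spot Bonus Program — status full-time ✓; service 772 days ≥ 2 months (≈60 days) ✓; site Omaha ✗ (not Spokane) → not eligible.
Home Office Allowance — status full-time ✓; service 772 days ≥ 45 days ✓; dept Product ✗ → not eligible.

Internet Stipend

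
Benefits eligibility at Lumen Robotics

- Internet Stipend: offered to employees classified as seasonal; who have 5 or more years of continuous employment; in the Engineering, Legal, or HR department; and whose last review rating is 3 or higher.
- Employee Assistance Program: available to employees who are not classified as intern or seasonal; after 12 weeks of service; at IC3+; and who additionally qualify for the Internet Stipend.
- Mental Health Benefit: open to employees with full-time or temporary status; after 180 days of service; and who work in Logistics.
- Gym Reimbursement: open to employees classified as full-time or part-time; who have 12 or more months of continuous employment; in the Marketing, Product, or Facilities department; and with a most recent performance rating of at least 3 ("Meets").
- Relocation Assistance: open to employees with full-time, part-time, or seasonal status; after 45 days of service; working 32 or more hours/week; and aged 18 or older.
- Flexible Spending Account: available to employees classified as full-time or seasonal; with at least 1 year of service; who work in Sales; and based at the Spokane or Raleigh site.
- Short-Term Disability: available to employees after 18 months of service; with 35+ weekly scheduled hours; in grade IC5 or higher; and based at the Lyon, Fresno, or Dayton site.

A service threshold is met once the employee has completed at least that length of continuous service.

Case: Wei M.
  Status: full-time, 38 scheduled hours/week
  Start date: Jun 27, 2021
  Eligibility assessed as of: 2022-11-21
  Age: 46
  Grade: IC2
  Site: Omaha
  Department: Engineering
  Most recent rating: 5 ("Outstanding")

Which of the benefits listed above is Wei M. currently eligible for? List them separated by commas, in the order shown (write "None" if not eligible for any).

Relocation Assistance

Service from Jun 27, 2021 to 2022-11-21: 512 days.
Internet Stipend — status full-time ✗ (requires seasonal) → not eligible.
Employee Assistance Program — status full-time ✓ (not excluded); service 512 days ≥ 12 weeks (≈84 days) ✓; grade IC2 < IC3 ✗ → not eligible.
Mental Health Benefit — status full-time ✓; service 512 days ≥ 180 days ✓; dept Engineering ✗ → not eligible.
Gym Reimbursement — status full-time ✓; service 512 days ≥ 12 months (≈360 days) ✓; dept Engineering ✗ → not eligible.
Relocation Assistance — status full-time ✓; service 512 days ≥ 45 days ✓; 38 hrs/wk ≥ 32 ✓; age 46 ≥ 18 ✓ → eligible.
Flexible Spending Account — status full-time ✓; service 512 days ≥ 1 year (≈365 days) ✓; dept Engineering ✗ → not eligible.
Short-Term Disability — service 512 days < 18 months (≈540 days) ✗ → not eligible.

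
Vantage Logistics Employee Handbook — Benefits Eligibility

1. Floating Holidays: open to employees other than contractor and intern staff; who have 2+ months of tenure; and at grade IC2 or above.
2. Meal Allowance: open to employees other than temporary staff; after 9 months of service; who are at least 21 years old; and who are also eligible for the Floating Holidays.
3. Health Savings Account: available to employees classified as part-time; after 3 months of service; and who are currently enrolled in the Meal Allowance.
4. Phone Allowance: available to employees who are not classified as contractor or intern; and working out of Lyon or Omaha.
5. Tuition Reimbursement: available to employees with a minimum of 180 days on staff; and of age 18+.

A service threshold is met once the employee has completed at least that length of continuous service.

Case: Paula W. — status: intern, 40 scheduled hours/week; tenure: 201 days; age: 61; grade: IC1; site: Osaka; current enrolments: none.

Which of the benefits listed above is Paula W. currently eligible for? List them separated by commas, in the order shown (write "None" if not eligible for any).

Floating Holidays — status intern ✗ (excluded) → not eligible.
Meal Allowance — status intern ✓ (not excluded); service 201 days < 9 months (≈270 days) ✗ → not eligible.
Health Savings Account — status intern ✗ (requires part-time) → not eligible.
Phone Allowance — status intern ✗ (excluded) → not eligible.
Tuition Reimbursement — service 201 days ≥ 180 days ✓; age 61 ≥ 18 ✓ → eligible.

Tuition Reimbursement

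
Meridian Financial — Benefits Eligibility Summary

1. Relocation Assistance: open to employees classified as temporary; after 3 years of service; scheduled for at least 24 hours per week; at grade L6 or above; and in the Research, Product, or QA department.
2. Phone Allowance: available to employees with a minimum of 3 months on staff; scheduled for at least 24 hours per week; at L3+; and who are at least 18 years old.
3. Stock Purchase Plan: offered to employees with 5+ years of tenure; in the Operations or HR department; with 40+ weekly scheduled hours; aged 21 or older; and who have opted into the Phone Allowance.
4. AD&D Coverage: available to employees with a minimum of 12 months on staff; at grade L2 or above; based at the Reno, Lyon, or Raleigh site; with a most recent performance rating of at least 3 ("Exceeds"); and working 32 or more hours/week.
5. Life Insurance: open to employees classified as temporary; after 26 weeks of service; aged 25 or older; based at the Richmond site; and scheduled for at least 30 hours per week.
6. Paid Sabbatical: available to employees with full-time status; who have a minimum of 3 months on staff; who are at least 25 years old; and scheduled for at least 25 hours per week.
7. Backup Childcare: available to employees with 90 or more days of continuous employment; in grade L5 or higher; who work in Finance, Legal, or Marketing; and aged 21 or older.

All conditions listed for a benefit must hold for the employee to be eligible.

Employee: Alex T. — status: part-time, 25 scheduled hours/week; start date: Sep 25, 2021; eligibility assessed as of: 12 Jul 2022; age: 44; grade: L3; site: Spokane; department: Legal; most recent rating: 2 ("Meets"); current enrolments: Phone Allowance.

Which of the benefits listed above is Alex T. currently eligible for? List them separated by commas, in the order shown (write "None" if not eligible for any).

Phone Allowance

Service from Sep 25, 2021 to 12 Jul 2022: 290 days.
Relocation Assistance — status part-time ✗ (requires temporary) → not eligible.
Phone Allowance — service 290 days ≥ 3 months (≈90 days) ✓; 25 hrs/wk ≥ 24 ✓; grade L3 ≥ L3 ✓; age 44 ≥ 18 ✓ → eligible.
Stock Purchase Plan — service 290 days < 5 years (≈1825 days) ✗ → not eligible.
AD&D Coverage — service 290 days < 12 months (≈360 days) ✗ → not eligible.
Life Insurance — status part-time ✗ (requires temporary) → not eligible.
Paid Sabbatical — status part-time ✗ (requires full-time) → not eligible.
Backup Childcare — service 290 days ≥ 90 days ✓; grade L3 < L5 ✗ → not eligible.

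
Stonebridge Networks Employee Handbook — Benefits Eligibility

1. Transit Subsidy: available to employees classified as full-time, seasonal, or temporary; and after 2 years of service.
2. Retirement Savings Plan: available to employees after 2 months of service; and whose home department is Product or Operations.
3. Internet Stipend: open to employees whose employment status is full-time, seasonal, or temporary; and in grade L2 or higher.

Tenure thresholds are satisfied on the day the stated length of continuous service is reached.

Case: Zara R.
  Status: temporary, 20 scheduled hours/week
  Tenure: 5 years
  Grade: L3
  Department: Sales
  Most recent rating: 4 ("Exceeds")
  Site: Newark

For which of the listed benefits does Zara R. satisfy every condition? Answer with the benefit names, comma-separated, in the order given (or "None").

Transit Subsidy — status temporary ✓; service 5 years ≥ 2 years ✓ → eligible.
Retirement Savings Plan — service 5 years ≥ 2 months (≈60 days) ✓; dept Sales ✗ → not eligible.
Internet Stipend — status temporary ✓; grade L3 ≥ L2 ✓ → eligible.

Transit Subsidy, Internet Stipend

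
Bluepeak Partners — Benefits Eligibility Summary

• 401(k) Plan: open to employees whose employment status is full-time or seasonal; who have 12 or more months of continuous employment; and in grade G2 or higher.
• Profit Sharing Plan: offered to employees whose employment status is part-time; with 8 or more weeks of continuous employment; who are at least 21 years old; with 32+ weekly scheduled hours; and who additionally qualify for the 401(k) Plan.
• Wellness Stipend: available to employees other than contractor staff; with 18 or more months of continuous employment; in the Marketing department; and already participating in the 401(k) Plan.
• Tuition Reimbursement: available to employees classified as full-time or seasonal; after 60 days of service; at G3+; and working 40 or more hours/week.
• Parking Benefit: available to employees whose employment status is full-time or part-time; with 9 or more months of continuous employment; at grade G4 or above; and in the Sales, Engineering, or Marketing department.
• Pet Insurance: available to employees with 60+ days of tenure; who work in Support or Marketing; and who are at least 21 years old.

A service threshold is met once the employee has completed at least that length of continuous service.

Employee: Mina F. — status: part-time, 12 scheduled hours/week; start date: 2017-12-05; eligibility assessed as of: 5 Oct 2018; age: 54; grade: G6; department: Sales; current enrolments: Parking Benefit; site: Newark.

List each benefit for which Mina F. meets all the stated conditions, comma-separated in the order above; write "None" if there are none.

Parking Benefit

Service from 2017-12-05 to 5 Oct 2018: 304 days.
401(k) Plan — status part-time ✗ (requires full-time or seasonal) → not eligible.
Profit Sharing Plan — status part-time ✓; service 304 days ≥ 8 weeks (≈56 days) ✓; age 54 ≥ 21 ✓; 12 hrs/wk < 32 ✗ → not eligible.
Wellness Stipend — status part-time ✓ (not excluded); service 304 days < 18 months (≈540 days) ✗ → not eligible.
Tuition Reimbursement — status part-time ✗ (requires full-time or seasonal) → not eligible.
Parking Benefit — status part-time ✓; service 304 days ≥ 9 months (≈270 days) ✓; grade G6 ≥ G4 ✓; dept Sales ✓ → eligible.
Pet Insurance — service 304 days ≥ 60 days ✓; dept Sales ✗ → not eligible.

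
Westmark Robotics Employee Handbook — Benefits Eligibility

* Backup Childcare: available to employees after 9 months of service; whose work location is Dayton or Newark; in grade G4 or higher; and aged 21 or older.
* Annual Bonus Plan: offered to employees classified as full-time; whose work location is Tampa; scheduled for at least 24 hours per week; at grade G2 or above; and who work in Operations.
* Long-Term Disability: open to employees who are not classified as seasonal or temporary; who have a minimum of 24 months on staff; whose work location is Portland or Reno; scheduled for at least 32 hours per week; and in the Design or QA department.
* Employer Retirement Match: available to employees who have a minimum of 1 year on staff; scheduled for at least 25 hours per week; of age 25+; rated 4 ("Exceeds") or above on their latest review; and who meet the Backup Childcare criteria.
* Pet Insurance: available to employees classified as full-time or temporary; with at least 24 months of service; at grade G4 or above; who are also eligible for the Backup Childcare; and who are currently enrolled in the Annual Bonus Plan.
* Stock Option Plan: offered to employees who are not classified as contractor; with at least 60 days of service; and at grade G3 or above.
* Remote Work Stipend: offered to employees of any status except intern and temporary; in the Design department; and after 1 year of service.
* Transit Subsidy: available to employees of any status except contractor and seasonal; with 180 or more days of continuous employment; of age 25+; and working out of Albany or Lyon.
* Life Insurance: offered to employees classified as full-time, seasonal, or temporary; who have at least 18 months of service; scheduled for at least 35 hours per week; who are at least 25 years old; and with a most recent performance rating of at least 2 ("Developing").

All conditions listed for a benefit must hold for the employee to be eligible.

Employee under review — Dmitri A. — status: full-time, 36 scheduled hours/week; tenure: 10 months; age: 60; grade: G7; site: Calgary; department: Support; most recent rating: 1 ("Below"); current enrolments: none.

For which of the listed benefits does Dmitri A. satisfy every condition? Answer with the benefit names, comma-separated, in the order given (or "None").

Stock Option Plan

Backup Childcare — service 10 months ≥ 9 months ✓; site Calgary ✗ (not Dayton or Newark) → not eligible.
Annual Bonus Plan — status full-time ✓; site Calgary ✗ (not Tampa) → not eligible.
Long-Term Disability — status full-time ✓ (not excluded); service 10 months < 24 months ✗ → not eligible.
Employer Retirement Match — service 10 months < 1 year (≈365 days) ✗ → not eligible.
Pet Insurance — status full-time ✓; service 10 months < 24 months ✗ → not eligible.
Stock Option Plan — status full-time ✓ (not excluded); service 10 months ≥ 60 days ✓; grade G7 ≥ G3 ✓ → eligible.
Remote Work Stipend — status full-time ✓ (not excluded); dept Support ✗ → not eligible.
Transit Subsidy — status full-time ✓ (not excluded); service 10 months ≥ 180 days ✓; age 60 ≥ 25 ✓; site Calgary ✗ (not Albany or Lyon) → not eligible.
Life Insurance — status full-time ✓; service 10 months < 18 months ✗ → not eligible.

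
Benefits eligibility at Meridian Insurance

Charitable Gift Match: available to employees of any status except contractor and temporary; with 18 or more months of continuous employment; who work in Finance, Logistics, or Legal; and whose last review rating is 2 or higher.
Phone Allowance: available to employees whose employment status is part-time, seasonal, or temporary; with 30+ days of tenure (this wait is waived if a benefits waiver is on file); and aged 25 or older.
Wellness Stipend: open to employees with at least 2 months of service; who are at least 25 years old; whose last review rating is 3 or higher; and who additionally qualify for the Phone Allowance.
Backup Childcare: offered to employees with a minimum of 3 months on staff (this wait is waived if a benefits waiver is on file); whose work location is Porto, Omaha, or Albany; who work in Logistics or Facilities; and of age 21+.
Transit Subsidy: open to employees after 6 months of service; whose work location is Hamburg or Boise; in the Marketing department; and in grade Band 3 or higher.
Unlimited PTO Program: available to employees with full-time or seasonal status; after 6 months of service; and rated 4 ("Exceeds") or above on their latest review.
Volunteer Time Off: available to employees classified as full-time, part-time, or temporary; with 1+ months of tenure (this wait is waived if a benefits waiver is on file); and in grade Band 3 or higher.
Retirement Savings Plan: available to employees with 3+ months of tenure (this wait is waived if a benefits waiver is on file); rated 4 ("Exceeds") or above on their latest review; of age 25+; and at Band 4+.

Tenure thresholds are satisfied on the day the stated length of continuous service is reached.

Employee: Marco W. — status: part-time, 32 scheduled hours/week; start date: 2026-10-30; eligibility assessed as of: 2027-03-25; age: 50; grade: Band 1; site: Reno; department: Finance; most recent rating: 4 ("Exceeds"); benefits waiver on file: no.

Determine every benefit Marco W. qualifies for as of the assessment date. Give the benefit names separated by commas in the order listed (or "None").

Phone Allowance, Wellness Stipend

Service from 2026-10-30 to 2027-03-25: 146 days.
Charitable Gift Match — status part-time ✓ (not excluded); service 146 days < 18 months (≈540 days) ✗ → not eligible.
Phone Allowance — status part-time ✓; no waiver, service 146 days ≥ 30 days ✓; age 50 ≥ 25 ✓ → eligible.
Wellness Stipend — service 146 days ≥ 2 months (≈60 days) ✓; age 50 ≥ 25 ✓; rating 4 ≥ 3 ✓; eligible for Phone Allowance ✓ → eligible.
Backup Childcare — no waiver, service 146 days ≥ 3 months (≈90 days) ✓; site Reno ✗ (not Porto, Omaha, or Albany) → not eligible.
Transit Subsidy — service 146 days < 6 months (≈180 days) ✗ → not eligible.
Unlimited PTO Program — status part-time ✗ (requires full-time or seasonal) → not eligible.
Volunteer Time Off — status part-time ✓; no waiver, service 146 days ≥ 1 month (≈30 days) ✓; grade Band 1 < Band 3 ✗ → not eligible.
Retirement Savings Plan — no waiver, service 146 days ≥ 3 months (≈90 days) ✓; rating 4 ≥ 4 ✓; age 50 ≥ 25 ✓; grade Band 1 < Band 4 ✗ → not eligible.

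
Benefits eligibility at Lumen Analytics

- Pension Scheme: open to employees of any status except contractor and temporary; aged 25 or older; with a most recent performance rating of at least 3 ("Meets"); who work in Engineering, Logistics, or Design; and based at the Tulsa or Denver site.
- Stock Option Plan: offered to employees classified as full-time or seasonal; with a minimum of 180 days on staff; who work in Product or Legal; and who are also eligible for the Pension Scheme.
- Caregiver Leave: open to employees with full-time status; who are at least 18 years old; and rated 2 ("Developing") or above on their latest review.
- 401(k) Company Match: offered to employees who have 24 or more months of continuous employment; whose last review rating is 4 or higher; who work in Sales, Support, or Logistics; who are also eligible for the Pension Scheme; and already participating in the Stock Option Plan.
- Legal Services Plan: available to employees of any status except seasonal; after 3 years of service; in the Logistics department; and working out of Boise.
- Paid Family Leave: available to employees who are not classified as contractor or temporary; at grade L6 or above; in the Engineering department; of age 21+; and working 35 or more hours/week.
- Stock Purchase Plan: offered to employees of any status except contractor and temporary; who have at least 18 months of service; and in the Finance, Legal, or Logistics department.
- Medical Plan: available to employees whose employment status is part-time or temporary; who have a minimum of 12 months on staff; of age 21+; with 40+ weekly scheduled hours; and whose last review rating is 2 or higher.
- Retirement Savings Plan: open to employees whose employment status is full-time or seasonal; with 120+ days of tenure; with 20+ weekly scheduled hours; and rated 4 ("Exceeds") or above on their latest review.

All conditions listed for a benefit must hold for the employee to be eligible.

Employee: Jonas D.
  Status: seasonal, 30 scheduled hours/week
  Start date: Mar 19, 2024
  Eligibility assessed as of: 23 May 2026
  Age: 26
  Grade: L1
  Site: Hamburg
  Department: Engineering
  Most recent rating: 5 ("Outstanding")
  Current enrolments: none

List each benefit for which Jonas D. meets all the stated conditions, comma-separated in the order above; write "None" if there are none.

Retirement Savings Plan

Service from Mar 19, 2024 to 23 May 2026: 795 days.
Pension Scheme — status seasonal ✓ (not excluded); age 26 ≥ 25 ✓; rating 5 ≥ 3 ✓; dept Engineering ✓; site Hamburg ✗ (not Tulsa or Denver) → not eligible.
Stock Option Plan — status seasonal ✓; service 795 days ≥ 180 days ✓; dept Engineering ✗ → not eligible.
Caregiver Leave — status seasonal ✗ (requires full-time) → not eligible.
401(k) Company Match — service 795 days ≥ 24 months (≈720 days) ✓; rating 5 ≥ 4 ✓; dept Engineering ✗ → not eligible.
Legal Services Plan — status seasonal ✗ (excluded) → not eligible.
Paid Family Leave — status seasonal ✓ (not excluded); grade L1 < L6 ✗ → not eligible.
Stock Purchase Plan — status seasonal ✓ (not excluded); service 795 days ≥ 18 months (≈540 days) ✓; dept Engineering ✗ → not eligible.
Medical Plan — status seasonal ✗ (requires part-time or temporary) → not eligible.
Retirement Savings Plan — status seasonal ✓; service 795 days ≥ 120 days ✓; 30 hrs/wk ≥ 20 ✓; rating 5 ≥ 4 ✓ → eligible.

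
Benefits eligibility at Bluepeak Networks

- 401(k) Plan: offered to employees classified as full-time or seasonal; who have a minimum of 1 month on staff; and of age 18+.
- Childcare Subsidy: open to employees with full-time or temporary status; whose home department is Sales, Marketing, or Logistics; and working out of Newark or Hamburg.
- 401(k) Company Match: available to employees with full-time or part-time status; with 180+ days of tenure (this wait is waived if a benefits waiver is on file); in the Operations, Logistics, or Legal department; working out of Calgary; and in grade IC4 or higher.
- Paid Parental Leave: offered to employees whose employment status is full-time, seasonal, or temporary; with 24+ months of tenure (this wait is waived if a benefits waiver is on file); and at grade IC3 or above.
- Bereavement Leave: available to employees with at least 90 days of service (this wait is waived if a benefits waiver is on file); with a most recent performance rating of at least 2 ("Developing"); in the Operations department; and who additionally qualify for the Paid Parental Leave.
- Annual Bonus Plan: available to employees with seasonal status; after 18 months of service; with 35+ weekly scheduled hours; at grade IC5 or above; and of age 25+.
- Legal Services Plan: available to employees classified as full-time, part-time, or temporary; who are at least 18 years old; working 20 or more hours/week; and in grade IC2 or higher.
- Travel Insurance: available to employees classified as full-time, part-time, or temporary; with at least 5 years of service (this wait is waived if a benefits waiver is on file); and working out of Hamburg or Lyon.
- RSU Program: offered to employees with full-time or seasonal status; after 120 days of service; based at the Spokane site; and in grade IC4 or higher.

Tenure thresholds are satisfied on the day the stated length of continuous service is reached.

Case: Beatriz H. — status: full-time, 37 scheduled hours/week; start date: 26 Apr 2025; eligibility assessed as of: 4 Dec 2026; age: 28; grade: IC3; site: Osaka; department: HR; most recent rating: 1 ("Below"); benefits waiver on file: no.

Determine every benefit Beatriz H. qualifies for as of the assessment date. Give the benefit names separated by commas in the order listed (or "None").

Service from 26 Apr 2025 to 4 Dec 2026: 587 days.
401(k) Plan — status full-time ✓; service 587 days ≥ 1 month (≈30 days) ✓; age 28 ≥ 18 ✓ → eligible.
Childcare Subsidy — status full-time ✓; dept HR ✗ → not eligible.
401(k) Company Match — status full-time ✓; no waiver, service 587 days ≥ 180 days ✓; dept HR ✗ → not eligible.
Paid Parental Leave — status full-time ✓; no waiver, service 587 days < 24 months (≈720 days) ✗ → not eligible.
Bereavement Leave — no waiver, service 587 days ≥ 90 days ✓; rating 1 < 2 ✗ → not eligible.
Annual Bonus Plan — status full-time ✗ (requires seasonal) → not eligible.
Legal Services Plan — status full-time ✓; age 28 ≥ 18 ✓; 37 hrs/wk ≥ 20 ✓; grade IC3 ≥ IC2 ✓ → eligible.
Travel Insurance — status full-time ✓; no waiver, service 587 days < 5 years (≈1825 days) ✗ → not eligible.
RSU Program — status full-time ✓; service 587 days ≥ 120 days ✓; site Osaka ✗ (not Spokane) → not eligible.

401(k) Plan, Legal Services Plan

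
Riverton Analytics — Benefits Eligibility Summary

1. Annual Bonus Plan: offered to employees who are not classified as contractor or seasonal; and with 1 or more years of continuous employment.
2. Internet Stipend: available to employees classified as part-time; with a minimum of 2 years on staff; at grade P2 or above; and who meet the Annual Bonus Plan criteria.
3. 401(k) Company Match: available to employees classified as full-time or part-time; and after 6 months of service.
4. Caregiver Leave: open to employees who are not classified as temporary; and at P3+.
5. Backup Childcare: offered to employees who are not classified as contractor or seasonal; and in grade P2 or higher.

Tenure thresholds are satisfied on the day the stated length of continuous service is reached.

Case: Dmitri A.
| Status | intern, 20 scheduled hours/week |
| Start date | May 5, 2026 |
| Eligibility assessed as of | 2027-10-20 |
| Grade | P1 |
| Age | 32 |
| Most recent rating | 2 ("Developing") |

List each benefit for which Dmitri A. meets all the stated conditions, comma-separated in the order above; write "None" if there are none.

Service from May 5, 2026 to 2027-10-20: 533 days.
Annual Bonus Plan — status intern ✓ (not excluded); service 533 days ≥ 1 year (≈365 days) ✓ → eligible.
Internet Stipend — status intern ✗ (requires part-time) → not eligible.
401(k) Company Match — status intern ✗ (requires full-time or part-time) → not eligible.
Caregiver Leave — status intern ✓ (not excluded); grade P1 < P3 ✗ → not eligible.
Backup Childcare — status intern ✓ (not excluded); grade P1 < P2 ✗ → not eligible.

Annual Bonus Plan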